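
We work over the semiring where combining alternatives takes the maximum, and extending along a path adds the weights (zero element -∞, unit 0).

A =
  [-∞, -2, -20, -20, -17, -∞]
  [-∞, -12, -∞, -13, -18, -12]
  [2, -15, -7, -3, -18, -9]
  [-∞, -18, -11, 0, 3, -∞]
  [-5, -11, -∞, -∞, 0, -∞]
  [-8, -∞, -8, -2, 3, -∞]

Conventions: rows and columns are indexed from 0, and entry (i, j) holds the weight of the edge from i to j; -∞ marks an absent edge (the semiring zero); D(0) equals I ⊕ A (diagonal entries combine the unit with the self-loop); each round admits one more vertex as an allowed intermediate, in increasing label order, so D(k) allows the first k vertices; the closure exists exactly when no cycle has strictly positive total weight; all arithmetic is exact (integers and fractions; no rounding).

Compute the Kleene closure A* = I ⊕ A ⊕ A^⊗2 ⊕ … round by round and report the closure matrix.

D(0):
  [0, -2, -20, -20, -17, -∞]
  [-∞, 0, -∞, -13, -18, -12]
  [2, -15, 0, -3, -18, -9]
  [-∞, -18, -11, 0, 3, -∞]
  [-5, -11, -∞, -∞, 0, -∞]
  [-8, -∞, -8, -2, 3, 0]
D(1):
  [0, -2, -20, -20, -17, -∞]
  [-∞, 0, -∞, -13, -18, -12]
  [2, 0, 0, -3, -15, -9]
  [-∞, -18, -11, 0, 3, -∞]
  [-5, -7, -25, -25, 0, -∞]
  [-8, -10, -8, -2, 3, 0]
D(2):
  [0, -2, -20, -15, -17, -14]
  [-∞, 0, -∞, -13, -18, -12]
  [2, 0, 0, -3, -15, -9]
  [-∞, -18, -11, 0, 3, -30]
  [-5, -7, -25, -20, 0, -19]
  [-8, -10, -8, -2, 3, 0]
D(3):
  [0, -2, -20, -15, -17, -14]
  [-∞, 0, -∞, -13, -18, -12]
  [2, 0, 0, -3, -15, -9]
  [-9, -11, -11, 0, 3, -20]
  [-5, -7, -25, -20, 0, -19]
  [-6, -8, -8, -2, 3, 0]
D(4):
  [0, -2, -20, -15, -12, -14]
  [-22, 0, -24, -13, -10, -12]
  [2, 0, 0, -3, 0, -9]
  [-9, -11, -11, 0, 3, -20]
  [-5, -7, -25, -20, 0, -19]
  [-6, -8, -8, -2, 3, 0]
D(5):
  [0, -2, -20, -15, -12, -14]
  [-15, 0, -24, -13, -10, -12]
  [2, 0, 0, -3, 0, -9]
  [-2, -4, -11, 0, 3, -16]
  [-5, -7, -25, -20, 0, -19]
  [-2, -4, -8, -2, 3, 0]
D(6):
  [0, -2, -20, -15, -11, -14]
  [-14, 0, -20, -13, -9, -12]
  [2, 0, 0, -3, 0, -9]
  [-2, -4, -11, 0, 3, -16]
  [-5, -7, -25, -20, 0, -19]
  [-2, -4, -8, -2, 3, 0]
Answer: A* = [[0, -2, -20, -15, -11, -14], [-14, 0, -20, -13, -9, -12], [2, 0, 0, -3, 0, -9], [-2, -4, -11, 0, 3, -16], [-5, -7, -25, -20, 0, -19], [-2, -4, -8, -2, 3, 0]]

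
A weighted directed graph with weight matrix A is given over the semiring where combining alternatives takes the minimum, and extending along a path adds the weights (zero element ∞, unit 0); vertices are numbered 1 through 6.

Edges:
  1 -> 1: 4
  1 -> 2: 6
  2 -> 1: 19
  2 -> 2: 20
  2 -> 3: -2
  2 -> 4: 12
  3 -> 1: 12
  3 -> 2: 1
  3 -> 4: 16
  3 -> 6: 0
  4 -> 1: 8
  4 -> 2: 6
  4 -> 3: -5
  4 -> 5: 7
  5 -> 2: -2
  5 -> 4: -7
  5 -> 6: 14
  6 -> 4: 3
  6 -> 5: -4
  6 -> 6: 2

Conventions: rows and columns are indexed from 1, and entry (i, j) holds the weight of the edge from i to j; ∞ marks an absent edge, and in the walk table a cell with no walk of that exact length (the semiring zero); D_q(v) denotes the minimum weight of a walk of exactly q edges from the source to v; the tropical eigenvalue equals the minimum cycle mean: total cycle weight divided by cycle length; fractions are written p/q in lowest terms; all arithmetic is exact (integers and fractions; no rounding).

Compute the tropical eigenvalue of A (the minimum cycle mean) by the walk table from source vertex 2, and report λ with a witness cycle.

q=0: [∞, 0, ∞, ∞, ∞, ∞]
q=1: [19, 20, -2, 12, ∞, ∞]
q=2: [10, -1, 7, 14, 19, -2]
q=3: [14, 8, -3, 1, -6, 0]
q=4: [9, -8, -4, -13, -4, -3]
q=5: [-5, -7, -18, -11, -7, -4]
q=6: [-6, -17, -16, -14, -8, -18]
Optimal cycle mean attained by: cycle 3->6->5->4->3, total 0 + (-4) + (-7) + (-5), length 4.
Answer: λ = -4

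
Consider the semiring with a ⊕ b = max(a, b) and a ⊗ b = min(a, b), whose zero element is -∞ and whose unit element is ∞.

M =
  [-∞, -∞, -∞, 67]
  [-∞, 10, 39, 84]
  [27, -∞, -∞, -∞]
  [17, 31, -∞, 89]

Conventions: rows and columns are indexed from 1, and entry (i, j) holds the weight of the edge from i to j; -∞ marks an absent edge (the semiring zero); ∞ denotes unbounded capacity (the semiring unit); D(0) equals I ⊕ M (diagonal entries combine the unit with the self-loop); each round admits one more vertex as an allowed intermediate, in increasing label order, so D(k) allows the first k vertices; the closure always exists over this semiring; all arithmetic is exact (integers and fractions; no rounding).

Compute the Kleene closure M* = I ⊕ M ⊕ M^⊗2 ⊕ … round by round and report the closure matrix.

D(0):
  [∞, -∞, -∞, 67]
  [-∞, ∞, 39, 84]
  [27, -∞, ∞, -∞]
  [17, 31, -∞, ∞]
D(1):
  [∞, -∞, -∞, 67]
  [-∞, ∞, 39, 84]
  [27, -∞, ∞, 27]
  [17, 31, -∞, ∞]
D(2):
  [∞, -∞, -∞, 67]
  [-∞, ∞, 39, 84]
  [27, -∞, ∞, 27]
  [17, 31, 31, ∞]
D(3):
  [∞, -∞, -∞, 67]
  [27, ∞, 39, 84]
  [27, -∞, ∞, 27]
  [27, 31, 31, ∞]
D(4):
  [∞, 31, 31, 67]
  [27, ∞, 39, 84]
  [27, 27, ∞, 27]
  [27, 31, 31, ∞]
Answer: M* = [[∞, 31, 31, 67], [27, ∞, 39, 84], [27, 27, ∞, 27], [27, 31, 31, ∞]]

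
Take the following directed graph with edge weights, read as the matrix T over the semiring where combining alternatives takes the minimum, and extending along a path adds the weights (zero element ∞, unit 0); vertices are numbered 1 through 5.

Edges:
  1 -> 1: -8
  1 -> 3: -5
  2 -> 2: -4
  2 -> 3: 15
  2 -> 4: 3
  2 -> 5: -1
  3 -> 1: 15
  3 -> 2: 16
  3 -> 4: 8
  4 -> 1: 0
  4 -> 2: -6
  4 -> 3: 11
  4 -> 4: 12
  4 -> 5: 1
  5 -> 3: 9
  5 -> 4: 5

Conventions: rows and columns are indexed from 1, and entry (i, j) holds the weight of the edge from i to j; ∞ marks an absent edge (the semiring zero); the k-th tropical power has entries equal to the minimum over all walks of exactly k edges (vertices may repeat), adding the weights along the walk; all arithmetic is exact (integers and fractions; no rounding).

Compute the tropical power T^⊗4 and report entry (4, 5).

T^⊗2:
  [-16, 11, -13, 3, ∞]
  [3, -8, 8, -1, -5]
  [7, 2, 10, 19, 9]
  [-8, -10, -5, -3, -7]
  [5, -1, 16, 17, 6]
T^⊗3:
  [-24, -3, -21, -5, 4]
  [-5, -12, -2, -5, -9]
  [-1, -2, 2, 5, 1]
  [-16, -14, -13, -7, -11]
  [-3, -5, 0, 2, -2]
T^⊗4:
  [-32, -11, -29, -13, -4]
  [-13, -16, -10, -9, -13]
  [-9, -6, -6, 1, -3]
  [-24, -18, -21, -11, -15]
  [-11, -9, -8, -2, -6]
Key observation: the optimum is the walk 4->2->2->2->5, with weight (-6) + (-4) + (-4) + (-1) = -15.
Optimal value attained by: walk 4->2->2->2->5.
Answer: (T^⊗4)[4][5] = -15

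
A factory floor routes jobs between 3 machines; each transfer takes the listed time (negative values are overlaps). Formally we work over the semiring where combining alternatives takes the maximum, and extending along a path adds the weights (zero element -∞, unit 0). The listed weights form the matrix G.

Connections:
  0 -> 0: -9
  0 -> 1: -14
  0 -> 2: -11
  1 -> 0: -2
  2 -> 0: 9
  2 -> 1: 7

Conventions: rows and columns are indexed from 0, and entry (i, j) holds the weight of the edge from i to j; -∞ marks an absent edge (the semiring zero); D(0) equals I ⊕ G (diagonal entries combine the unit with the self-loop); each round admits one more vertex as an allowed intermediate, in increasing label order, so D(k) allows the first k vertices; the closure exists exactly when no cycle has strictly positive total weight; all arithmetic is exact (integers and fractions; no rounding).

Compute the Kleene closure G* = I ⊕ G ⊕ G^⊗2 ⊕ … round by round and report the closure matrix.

D(0):
  [0, -14, -11]
  [-2, 0, -∞]
  [9, 7, 0]
D(1):
  [0, -14, -11]
  [-2, 0, -13]
  [9, 7, 0]
D(2):
  [0, -14, -11]
  [-2, 0, -13]
  [9, 7, 0]
D(3):
  [0, -4, -11]
  [-2, 0, -13]
  [9, 7, 0]
Answer: G* = [[0, -4, -11], [-2, 0, -13], [9, 7, 0]]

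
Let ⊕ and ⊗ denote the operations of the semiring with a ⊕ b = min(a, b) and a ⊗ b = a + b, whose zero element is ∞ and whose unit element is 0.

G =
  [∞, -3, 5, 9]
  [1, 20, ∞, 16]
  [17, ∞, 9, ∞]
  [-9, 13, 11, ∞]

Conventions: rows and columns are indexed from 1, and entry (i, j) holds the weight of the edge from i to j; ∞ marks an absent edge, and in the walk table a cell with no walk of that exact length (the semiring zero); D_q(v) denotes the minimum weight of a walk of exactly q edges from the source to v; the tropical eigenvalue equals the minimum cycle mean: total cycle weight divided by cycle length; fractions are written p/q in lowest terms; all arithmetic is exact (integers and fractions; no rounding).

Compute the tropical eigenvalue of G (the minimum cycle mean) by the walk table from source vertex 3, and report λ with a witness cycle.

q=0: [∞, ∞, 0, ∞]
q=1: [17, ∞, 9, ∞]
q=2: [26, 14, 18, 26]
q=3: [15, 23, 27, 30]
q=4: [21, 12, 20, 24]
Optimal cycle mean attained by: cycle 1->2->1, total (-3) + 1, length 2.
Answer: λ = -1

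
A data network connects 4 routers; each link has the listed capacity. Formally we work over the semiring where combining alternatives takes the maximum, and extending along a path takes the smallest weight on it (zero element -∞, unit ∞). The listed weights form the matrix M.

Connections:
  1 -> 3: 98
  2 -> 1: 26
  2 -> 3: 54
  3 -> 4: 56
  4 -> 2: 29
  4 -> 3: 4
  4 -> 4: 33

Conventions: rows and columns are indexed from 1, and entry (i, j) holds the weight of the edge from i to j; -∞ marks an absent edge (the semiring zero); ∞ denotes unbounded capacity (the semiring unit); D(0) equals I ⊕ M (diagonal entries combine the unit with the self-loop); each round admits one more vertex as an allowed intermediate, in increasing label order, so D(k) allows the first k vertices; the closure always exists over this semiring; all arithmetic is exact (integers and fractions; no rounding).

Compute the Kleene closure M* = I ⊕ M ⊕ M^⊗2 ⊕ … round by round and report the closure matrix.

D(0):
  [∞, -∞, 98, -∞]
  [26, ∞, 54, -∞]
  [-∞, -∞, ∞, 56]
  [-∞, 29, 4, ∞]
D(1):
  [∞, -∞, 98, -∞]
  [26, ∞, 54, -∞]
  [-∞, -∞, ∞, 56]
  [-∞, 29, 4, ∞]
D(2):
  [∞, -∞, 98, -∞]
  [26, ∞, 54, -∞]
  [-∞, -∞, ∞, 56]
  [26, 29, 29, ∞]
D(3):
  [∞, -∞, 98, 56]
  [26, ∞, 54, 54]
  [-∞, -∞, ∞, 56]
  [26, 29, 29, ∞]
D(4):
  [∞, 29, 98, 56]
  [26, ∞, 54, 54]
  [26, 29, ∞, 56]
  [26, 29, 29, ∞]
Answer: M* = [[∞, 29, 98, 56], [26, ∞, 54, 54], [26, 29, ∞, 56], [26, 29, 29, ∞]]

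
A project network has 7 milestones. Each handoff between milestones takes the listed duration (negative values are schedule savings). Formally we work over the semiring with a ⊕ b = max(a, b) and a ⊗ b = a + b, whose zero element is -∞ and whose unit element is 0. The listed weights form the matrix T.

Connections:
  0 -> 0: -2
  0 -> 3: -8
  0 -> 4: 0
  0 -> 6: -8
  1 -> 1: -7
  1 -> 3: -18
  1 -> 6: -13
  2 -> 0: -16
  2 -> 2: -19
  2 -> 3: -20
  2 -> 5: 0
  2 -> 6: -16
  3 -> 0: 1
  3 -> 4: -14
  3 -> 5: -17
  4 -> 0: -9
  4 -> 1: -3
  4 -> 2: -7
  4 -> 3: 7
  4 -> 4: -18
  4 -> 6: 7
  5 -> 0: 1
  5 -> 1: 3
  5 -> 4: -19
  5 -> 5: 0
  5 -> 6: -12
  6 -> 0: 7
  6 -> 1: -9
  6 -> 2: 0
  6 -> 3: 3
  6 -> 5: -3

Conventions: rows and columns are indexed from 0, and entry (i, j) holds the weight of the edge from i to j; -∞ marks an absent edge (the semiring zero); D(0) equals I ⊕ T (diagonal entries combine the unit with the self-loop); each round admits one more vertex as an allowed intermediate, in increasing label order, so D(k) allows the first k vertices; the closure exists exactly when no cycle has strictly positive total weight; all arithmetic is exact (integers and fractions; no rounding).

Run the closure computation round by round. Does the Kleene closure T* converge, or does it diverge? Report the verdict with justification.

D(0):
  [0, -∞, -∞, -8, 0, -∞, -8]
  [-∞, 0, -∞, -18, -∞, -∞, -13]
  [-16, -∞, 0, -20, -∞, 0, -16]
  [1, -∞, -∞, 0, -14, -17, -∞]
  [-9, -3, -7, 7, 0, -∞, 7]
  [1, 3, -∞, -∞, -19, 0, -12]
  [7, -9, 0, 3, -∞, -3, 0]
D(1):
  [0, -∞, -∞, -8, 0, -∞, -8]
  [-∞, 0, -∞, -18, -∞, -∞, -13]
  [-16, -∞, 0, -20, -16, 0, -16]
  [1, -∞, -∞, 0, 1, -17, -7]
  [-9, -3, -7, 7, 0, -∞, 7]
  [1, 3, -∞, -7, 1, 0, -7]
  [7, -9, 0, 3, 7, -3, 0]
D(2):
  [0, -∞, -∞, -8, 0, -∞, -8]
  [-∞, 0, -∞, -18, -∞, -∞, -13]
  [-16, -∞, 0, -20, -16, 0, -16]
  [1, -∞, -∞, 0, 1, -17, -7]
  [-9, -3, -7, 7, 0, -∞, 7]
  [1, 3, -∞, -7, 1, 0, -7]
  [7, -9, 0, 3, 7, -3, 0]
D(3):
  [0, -∞, -∞, -8, 0, -∞, -8]
  [-∞, 0, -∞, -18, -∞, -∞, -13]
  [-16, -∞, 0, -20, -16, 0, -16]
  [1, -∞, -∞, 0, 1, -17, -7]
  [-9, -3, -7, 7, 0, -7, 7]
  [1, 3, -∞, -7, 1, 0, -7]
  [7, -9, 0, 3, 7, 0, 0]
Detection: at round 4, diagonal entry (4, 4) turns strictly positive.
Key observation: the cycle 4->3->0->4 has total weight 7 + 1 + 0, which is strictly positive.
Answer: DIVERGES — positive cycle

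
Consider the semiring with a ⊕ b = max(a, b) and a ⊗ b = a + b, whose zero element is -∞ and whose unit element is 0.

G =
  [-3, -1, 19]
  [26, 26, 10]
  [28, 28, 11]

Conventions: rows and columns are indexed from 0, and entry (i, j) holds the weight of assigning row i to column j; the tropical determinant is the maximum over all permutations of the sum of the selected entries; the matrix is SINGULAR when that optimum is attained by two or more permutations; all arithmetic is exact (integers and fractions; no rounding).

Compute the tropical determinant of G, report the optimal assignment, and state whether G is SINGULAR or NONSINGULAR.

σ = (0, 1, 2): (-3) + 26 + 11 = 34
σ = (0, 2, 1): (-3) + 10 + 28 = 35
σ = (1, 0, 2): (-1) + 26 + 11 = 36
σ = (1, 2, 0): (-1) + 10 + 28 = 37
σ = (2, 0, 1): 19 + 26 + 28 = 73
σ = (2, 1, 0): 19 + 26 + 28 = 73
Optimal value attained by: σ = (2, 0, 1).
Answer: det⊕(G) = 73; verdict: SINGULAR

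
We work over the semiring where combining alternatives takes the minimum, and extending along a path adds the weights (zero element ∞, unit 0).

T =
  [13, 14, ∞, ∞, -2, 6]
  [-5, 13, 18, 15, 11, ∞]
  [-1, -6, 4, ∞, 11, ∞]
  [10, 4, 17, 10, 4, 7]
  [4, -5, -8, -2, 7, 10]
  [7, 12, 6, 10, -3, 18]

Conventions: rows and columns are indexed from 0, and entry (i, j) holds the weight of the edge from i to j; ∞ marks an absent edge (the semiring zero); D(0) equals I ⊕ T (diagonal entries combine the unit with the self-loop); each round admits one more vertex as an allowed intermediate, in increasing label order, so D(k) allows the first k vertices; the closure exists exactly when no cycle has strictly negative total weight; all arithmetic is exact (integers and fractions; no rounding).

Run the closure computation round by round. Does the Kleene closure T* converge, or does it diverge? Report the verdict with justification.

D(0):
  [0, 14, ∞, ∞, -2, 6]
  [-5, 0, 18, 15, 11, ∞]
  [-1, -6, 0, ∞, 11, ∞]
  [10, 4, 17, 0, 4, 7]
  [4, -5, -8, -2, 0, 10]
  [7, 12, 6, 10, -3, 0]
D(1):
  [0, 14, ∞, ∞, -2, 6]
  [-5, 0, 18, 15, -7, 1]
  [-1, -6, 0, ∞, -3, 5]
  [10, 4, 17, 0, 4, 7]
  [4, -5, -8, -2, 0, 10]
  [7, 12, 6, 10, -3, 0]
Detection: at round 2, diagonal entry (4, 4) turns strictly negative.
Key observation: the cycle 4->1->0->4 has total weight (-5) + (-5) + (-2), which is strictly negative.
Answer: DIVERGES — negative cycle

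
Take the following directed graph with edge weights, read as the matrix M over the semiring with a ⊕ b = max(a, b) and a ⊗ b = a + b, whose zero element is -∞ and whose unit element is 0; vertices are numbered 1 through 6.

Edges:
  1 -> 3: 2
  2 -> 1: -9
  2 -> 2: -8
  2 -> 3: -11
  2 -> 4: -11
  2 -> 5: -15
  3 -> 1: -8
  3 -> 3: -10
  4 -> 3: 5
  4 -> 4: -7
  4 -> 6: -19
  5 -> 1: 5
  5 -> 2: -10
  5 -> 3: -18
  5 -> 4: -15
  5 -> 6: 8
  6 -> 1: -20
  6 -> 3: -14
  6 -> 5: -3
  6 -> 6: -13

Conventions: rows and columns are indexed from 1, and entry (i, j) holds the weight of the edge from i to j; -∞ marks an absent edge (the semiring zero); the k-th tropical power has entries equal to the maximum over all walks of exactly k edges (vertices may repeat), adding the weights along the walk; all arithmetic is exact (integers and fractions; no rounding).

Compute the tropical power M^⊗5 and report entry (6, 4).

M^⊗2:
  [-6, -∞, -8, -∞, -∞, -∞]
  [-10, -16, -6, -18, -23, -7]
  [-18, -∞, -6, -∞, -∞, -∞]
  [-3, -∞, -2, -14, -22, -26]
  [-12, -18, 7, -21, 5, -5]
  [2, -13, -18, -18, -16, 5]
M^⊗3:
  [-16, -∞, -4, -∞, -∞, -∞]
  [-14, -24, -8, -25, -10, -15]
  [-14, -∞, -16, -∞, -∞, -∞]
  [-10, -32, -1, -21, -29, -14]
  [10, -5, -3, -10, -8, 13]
  [-11, -21, 4, -24, 2, -8]
M^⊗4:
  [-12, -∞, -14, -∞, -∞, -∞]
  [-5, -20, -12, -25, -18, -2]
  [-24, -∞, -12, -∞, -∞, -∞]
  [-9, -39, -8, -28, -17, -21]
  [-3, -13, 12, -16, 10, 0]
  [7, -8, -6, -13, -11, 10]
M^⊗5:
  [-22, -∞, -10, -∞, -∞, -∞]
  [-13, -28, -3, -31, -5, -10]
  [-20, -∞, -22, -∞, -∞, -∞]
  [-12, -27, -7, -32, -24, -9]
  [15, 0, 2, -5, -3, 18]
  [-6, -16, 9, -19, 7, -3]
Key observation: the optimum is the walk 6->5->6->5->2->4, with weight (-3) + 8 + (-3) + (-10) + (-11) = -19.
Optimal value attained by: walk 6->5->6->5->2->4.
Answer: (M^⊗5)[6][4] = -19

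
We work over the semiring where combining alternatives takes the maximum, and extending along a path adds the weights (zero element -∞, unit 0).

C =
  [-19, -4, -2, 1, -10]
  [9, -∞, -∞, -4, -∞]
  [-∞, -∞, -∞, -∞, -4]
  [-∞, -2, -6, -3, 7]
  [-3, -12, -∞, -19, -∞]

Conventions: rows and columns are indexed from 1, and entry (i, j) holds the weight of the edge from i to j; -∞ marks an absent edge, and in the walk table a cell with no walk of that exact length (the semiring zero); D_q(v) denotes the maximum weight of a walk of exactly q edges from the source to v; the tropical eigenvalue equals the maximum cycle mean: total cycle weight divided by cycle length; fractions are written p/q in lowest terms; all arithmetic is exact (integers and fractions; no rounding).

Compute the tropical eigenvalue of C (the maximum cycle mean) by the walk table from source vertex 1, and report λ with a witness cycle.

q=0: [0, -∞, -∞, -∞, -∞]
q=1: [-19, -4, -2, 1, -10]
q=2: [5, -1, -5, -2, 8]
q=3: [8, 1, 3, 6, 5]
q=4: [10, 4, 6, 9, 13]
q=5: [13, 7, 8, 11, 16]
Optimal cycle mean attained by: cycle 1->4->2->1, total 1 + (-2) + 9, length 3.
Answer: λ = 8/3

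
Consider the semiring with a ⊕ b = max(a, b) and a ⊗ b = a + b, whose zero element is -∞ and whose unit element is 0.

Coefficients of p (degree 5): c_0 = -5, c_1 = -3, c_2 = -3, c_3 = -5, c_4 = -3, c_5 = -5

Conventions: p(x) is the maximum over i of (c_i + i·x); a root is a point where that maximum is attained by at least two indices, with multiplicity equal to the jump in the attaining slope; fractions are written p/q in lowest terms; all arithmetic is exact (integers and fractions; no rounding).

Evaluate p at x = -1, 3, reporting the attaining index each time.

p(-1) = max(-5+0·(-1)=-5, -3+1·(-1)=-4, -3+2·(-1)=-5, -5+3·(-1)=-8, -3+4·(-1)=-7, -5+5·(-1)=-10) = -4 (attained by i=1)
p(3) = max(-5+0·3=-5, -3+1·3=0, -3+2·3=3, -5+3·3=4, -3+4·3=9, -5+5·3=10) = 10 (attained by i=5)
Answer: p(-1) = -4; p(3) = 10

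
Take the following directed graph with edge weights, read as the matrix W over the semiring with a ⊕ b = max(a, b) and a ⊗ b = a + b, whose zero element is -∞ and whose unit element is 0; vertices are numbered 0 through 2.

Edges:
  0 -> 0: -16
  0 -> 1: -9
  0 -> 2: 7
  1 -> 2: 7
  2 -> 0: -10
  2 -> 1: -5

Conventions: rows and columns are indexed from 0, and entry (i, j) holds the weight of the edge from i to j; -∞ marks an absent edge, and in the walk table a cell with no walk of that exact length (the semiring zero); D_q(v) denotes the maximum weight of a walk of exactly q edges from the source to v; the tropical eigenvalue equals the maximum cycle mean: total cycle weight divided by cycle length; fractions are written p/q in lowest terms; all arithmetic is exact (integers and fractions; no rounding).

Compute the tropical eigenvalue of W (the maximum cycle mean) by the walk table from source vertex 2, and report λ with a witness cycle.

q=0: [-∞, -∞, 0]
q=1: [-10, -5, -∞]
q=2: [-26, -19, 2]
q=3: [-8, -3, -12]
Optimal cycle mean attained by: cycle 1->2->1, total 7 + (-5), length 2.
Answer: λ = 1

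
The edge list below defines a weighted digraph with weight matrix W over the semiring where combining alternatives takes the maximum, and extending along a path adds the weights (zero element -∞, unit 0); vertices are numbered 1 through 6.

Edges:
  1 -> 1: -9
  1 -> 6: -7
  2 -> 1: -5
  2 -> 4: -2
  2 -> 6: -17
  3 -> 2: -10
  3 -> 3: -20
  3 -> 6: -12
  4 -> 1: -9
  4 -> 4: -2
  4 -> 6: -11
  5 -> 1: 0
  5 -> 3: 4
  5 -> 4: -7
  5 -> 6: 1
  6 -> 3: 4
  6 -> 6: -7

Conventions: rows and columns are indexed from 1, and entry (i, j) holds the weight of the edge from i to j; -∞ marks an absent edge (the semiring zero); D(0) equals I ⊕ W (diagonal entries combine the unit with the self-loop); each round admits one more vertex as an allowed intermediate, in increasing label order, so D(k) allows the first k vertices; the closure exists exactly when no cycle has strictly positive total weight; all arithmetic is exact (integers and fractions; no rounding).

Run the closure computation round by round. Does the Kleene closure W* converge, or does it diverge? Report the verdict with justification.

D(0):
  [0, -∞, -∞, -∞, -∞, -7]
  [-5, 0, -∞, -2, -∞, -17]
  [-∞, -10, 0, -∞, -∞, -12]
  [-9, -∞, -∞, 0, -∞, -11]
  [0, -∞, 4, -7, 0, 1]
  [-∞, -∞, 4, -∞, -∞, 0]
D(1):
  [0, -∞, -∞, -∞, -∞, -7]
  [-5, 0, -∞, -2, -∞, -12]
  [-∞, -10, 0, -∞, -∞, -12]
  [-9, -∞, -∞, 0, -∞, -11]
  [0, -∞, 4, -7, 0, 1]
  [-∞, -∞, 4, -∞, -∞, 0]
D(2):
  [0, -∞, -∞, -∞, -∞, -7]
  [-5, 0, -∞, -2, -∞, -12]
  [-15, -10, 0, -12, -∞, -12]
  [-9, -∞, -∞, 0, -∞, -11]
  [0, -∞, 4, -7, 0, 1]
  [-∞, -∞, 4, -∞, -∞, 0]
D(3):
  [0, -∞, -∞, -∞, -∞, -7]
  [-5, 0, -∞, -2, -∞, -12]
  [-15, -10, 0, -12, -∞, -12]
  [-9, -∞, -∞, 0, -∞, -11]
  [0, -6, 4, -7, 0, 1]
  [-11, -6, 4, -8, -∞, 0]
D(4):
  [0, -∞, -∞, -∞, -∞, -7]
  [-5, 0, -∞, -2, -∞, -12]
  [-15, -10, 0, -12, -∞, -12]
  [-9, -∞, -∞, 0, -∞, -11]
  [0, -6, 4, -7, 0, 1]
  [-11, -6, 4, -8, -∞, 0]
D(5):
  [0, -∞, -∞, -∞, -∞, -7]
  [-5, 0, -∞, -2, -∞, -12]
  [-15, -10, 0, -12, -∞, -12]
  [-9, -∞, -∞, 0, -∞, -11]
  [0, -6, 4, -7, 0, 1]
  [-11, -6, 4, -8, -∞, 0]
D(6):
  [0, -13, -3, -15, -∞, -7]
  [-5, 0, -8, -2, -∞, -12]
  [-15, -10, 0, -12, -∞, -12]
  [-9, -17, -7, 0, -∞, -11]
  [0, -5, 5, -7, 0, 1]
  [-11, -6, 4, -8, -∞, 0]
Key observation: every diagonal entry stays at the unit through all rounds, so no improving cycle exists.
Answer: CONVERGES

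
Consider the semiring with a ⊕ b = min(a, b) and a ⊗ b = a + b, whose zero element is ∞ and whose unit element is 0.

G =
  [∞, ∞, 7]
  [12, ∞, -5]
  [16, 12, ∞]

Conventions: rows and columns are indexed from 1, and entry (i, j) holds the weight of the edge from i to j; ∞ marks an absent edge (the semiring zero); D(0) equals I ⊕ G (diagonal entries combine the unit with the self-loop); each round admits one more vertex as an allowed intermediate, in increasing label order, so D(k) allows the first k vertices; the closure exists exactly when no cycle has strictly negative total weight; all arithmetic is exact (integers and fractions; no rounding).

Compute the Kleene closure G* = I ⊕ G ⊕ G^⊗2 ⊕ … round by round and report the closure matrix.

D(0):
  [0, ∞, 7]
  [12, 0, -5]
  [16, 12, 0]
D(1):
  [0, ∞, 7]
  [12, 0, -5]
  [16, 12, 0]
D(2):
  [0, ∞, 7]
  [12, 0, -5]
  [16, 12, 0]
D(3):
  [0, 19, 7]
  [11, 0, -5]
  [16, 12, 0]
Answer: G* = [[0, 19, 7], [11, 0, -5], [16, 12, 0]]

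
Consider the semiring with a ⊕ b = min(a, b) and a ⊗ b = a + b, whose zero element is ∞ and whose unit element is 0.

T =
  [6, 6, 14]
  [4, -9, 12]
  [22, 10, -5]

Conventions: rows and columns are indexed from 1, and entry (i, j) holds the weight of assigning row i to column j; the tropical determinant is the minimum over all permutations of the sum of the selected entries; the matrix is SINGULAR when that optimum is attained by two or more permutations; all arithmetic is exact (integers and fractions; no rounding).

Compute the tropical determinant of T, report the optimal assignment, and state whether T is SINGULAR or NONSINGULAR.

σ = (1, 2, 3): 6 + (-9) + (-5) = -8
σ = (1, 3, 2): 6 + 12 + 10 = 28
σ = (2, 1, 3): 6 + 4 + (-5) = 5
σ = (2, 3, 1): 6 + 12 + 22 = 40
σ = (3, 1, 2): 14 + 4 + 10 = 28
σ = (3, 2, 1): 14 + (-9) + 22 = 27
Optimal value attained by: σ = (1, 2, 3).
Answer: det⊕(T) = -8; verdict: NONSINGULAR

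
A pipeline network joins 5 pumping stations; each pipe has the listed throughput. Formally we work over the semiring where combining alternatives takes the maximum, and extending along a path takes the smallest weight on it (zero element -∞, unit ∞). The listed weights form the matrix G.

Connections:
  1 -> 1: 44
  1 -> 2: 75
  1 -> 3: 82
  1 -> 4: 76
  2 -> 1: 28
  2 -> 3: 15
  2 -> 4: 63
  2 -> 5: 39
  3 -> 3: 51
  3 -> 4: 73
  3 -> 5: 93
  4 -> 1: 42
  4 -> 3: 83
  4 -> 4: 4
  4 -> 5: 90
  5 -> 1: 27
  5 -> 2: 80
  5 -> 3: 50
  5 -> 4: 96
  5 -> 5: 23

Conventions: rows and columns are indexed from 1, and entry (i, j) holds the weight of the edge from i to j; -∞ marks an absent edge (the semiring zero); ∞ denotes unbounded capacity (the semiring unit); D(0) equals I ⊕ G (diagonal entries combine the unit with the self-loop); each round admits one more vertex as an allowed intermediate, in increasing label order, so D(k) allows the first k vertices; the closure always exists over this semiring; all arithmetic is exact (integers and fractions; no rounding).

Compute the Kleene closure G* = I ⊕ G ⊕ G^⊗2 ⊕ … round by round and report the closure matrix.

D(0):
  [∞, 75, 82, 76, -∞]
  [28, ∞, 15, 63, 39]
  [-∞, -∞, ∞, 73, 93]
  [42, -∞, 83, ∞, 90]
  [27, 80, 50, 96, ∞]
D(1):
  [∞, 75, 82, 76, -∞]
  [28, ∞, 28, 63, 39]
  [-∞, -∞, ∞, 73, 93]
  [42, 42, 83, ∞, 90]
  [27, 80, 50, 96, ∞]
D(2):
  [∞, 75, 82, 76, 39]
  [28, ∞, 28, 63, 39]
  [-∞, -∞, ∞, 73, 93]
  [42, 42, 83, ∞, 90]
  [28, 80, 50, 96, ∞]
D(3):
  [∞, 75, 82, 76, 82]
  [28, ∞, 28, 63, 39]
  [-∞, -∞, ∞, 73, 93]
  [42, 42, 83, ∞, 90]
  [28, 80, 50, 96, ∞]
D(4):
  [∞, 75, 82, 76, 82]
  [42, ∞, 63, 63, 63]
  [42, 42, ∞, 73, 93]
  [42, 42, 83, ∞, 90]
  [42, 80, 83, 96, ∞]
D(5):
  [∞, 80, 82, 82, 82]
  [42, ∞, 63, 63, 63]
  [42, 80, ∞, 93, 93]
  [42, 80, 83, ∞, 90]
  [42, 80, 83, 96, ∞]
Answer: G* = [[∞, 80, 82, 82, 82], [42, ∞, 63, 63, 63], [42, 80, ∞, 93, 93], [42, 80, 83, ∞, 90], [42, 80, 83, 96, ∞]]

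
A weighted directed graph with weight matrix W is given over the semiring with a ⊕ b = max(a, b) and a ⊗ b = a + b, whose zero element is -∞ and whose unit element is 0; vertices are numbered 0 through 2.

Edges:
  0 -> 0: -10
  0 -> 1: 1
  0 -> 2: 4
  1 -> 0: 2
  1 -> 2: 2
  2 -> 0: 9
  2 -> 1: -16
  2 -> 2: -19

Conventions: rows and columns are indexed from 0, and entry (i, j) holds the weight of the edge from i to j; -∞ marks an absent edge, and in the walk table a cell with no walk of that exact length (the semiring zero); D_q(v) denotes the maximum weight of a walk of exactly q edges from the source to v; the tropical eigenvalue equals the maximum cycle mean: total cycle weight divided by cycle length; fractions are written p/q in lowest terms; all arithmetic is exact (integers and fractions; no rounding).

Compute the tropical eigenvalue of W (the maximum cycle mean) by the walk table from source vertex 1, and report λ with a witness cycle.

q=0: [-∞, 0, -∞]
q=1: [2, -∞, 2]
q=2: [11, 3, 6]
q=3: [15, 12, 15]
Optimal cycle mean attained by: cycle 0->2->0, total 4 + 9, length 2.
Answer: λ = 13/2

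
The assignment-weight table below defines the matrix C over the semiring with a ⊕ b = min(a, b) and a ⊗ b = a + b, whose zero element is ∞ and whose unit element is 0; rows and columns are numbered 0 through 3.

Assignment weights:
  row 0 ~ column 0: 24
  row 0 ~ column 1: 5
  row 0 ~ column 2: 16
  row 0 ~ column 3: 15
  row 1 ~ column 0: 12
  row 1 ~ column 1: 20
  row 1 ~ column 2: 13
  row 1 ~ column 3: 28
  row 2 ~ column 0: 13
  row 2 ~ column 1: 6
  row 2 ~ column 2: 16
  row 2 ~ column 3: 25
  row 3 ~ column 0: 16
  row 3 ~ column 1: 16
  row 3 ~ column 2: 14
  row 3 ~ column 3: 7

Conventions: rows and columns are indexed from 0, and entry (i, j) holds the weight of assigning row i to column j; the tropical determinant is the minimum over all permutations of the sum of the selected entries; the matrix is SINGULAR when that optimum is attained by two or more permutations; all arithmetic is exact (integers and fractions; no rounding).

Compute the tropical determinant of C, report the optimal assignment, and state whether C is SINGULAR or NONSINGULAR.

σ = (0, 1, 2, 3): 24 + 20 + 16 + 7 = 67
σ = (0, 1, 3, 2): 24 + 20 + 25 + 14 = 83
σ = (0, 2, 1, 3): 24 + 13 + 6 + 7 = 50
σ = (0, 2, 3, 1): 24 + 13 + 25 + 16 = 78
σ = (0, 3, 1, 2): 24 + 28 + 6 + 14 = 72
σ = (0, 3, 2, 1): 24 + 28 + 16 + 16 = 84
σ = (1, 0, 2, 3): 5 + 12 + 16 + 7 = 40
σ = (1, 0, 3, 2): 5 + 12 + 25 + 14 = 56
σ = (1, 2, 0, 3): 5 + 13 + 13 + 7 = 38
σ = (1, 2, 3, 0): 5 + 13 + 25 + 16 = 59
σ = (1, 3, 0, 2): 5 + 28 + 13 + 14 = 60
σ = (1, 3, 2, 0): 5 + 28 + 16 + 16 = 65
σ = (2, 0, 1, 3): 16 + 12 + 6 + 7 = 41
σ = (2, 0, 3, 1): 16 + 12 + 25 + 16 = 69
σ = (2, 1, 0, 3): 16 + 20 + 13 + 7 = 56
σ = (2, 1, 3, 0): 16 + 20 + 25 + 16 = 77
σ = (2, 3, 0, 1): 16 + 28 + 13 + 16 = 73
σ = (2, 3, 1, 0): 16 + 28 + 6 + 16 = 66
σ = (3, 0, 1, 2): 15 + 12 + 6 + 14 = 47
σ = (3, 0, 2, 1): 15 + 12 + 16 + 16 = 59
σ = (3, 1, 0, 2): 15 + 20 + 13 + 14 = 62
σ = (3, 1, 2, 0): 15 + 20 + 16 + 16 = 67
σ = (3, 2, 0, 1): 15 + 13 + 13 + 16 = 57
σ = (3, 2, 1, 0): 15 + 13 + 6 + 16 = 50
Optimal value attained by: σ = (1, 2, 0, 3).
Answer: det⊕(C) = 38; verdict: NONSINGULAR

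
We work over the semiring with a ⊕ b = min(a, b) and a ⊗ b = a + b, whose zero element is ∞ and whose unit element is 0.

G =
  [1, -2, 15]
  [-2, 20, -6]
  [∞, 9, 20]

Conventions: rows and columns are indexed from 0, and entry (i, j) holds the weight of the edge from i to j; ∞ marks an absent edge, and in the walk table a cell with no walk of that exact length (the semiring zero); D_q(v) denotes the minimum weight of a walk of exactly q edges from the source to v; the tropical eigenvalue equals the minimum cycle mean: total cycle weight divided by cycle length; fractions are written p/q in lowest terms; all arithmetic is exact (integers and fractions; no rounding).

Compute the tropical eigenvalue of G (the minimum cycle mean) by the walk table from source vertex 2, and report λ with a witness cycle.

q=0: [∞, ∞, 0]
q=1: [∞, 9, 20]
q=2: [7, 29, 3]
q=3: [8, 5, 22]
Optimal cycle mean attained by: cycle 0->1->0, total (-2) + (-2), length 2.
Answer: λ = -2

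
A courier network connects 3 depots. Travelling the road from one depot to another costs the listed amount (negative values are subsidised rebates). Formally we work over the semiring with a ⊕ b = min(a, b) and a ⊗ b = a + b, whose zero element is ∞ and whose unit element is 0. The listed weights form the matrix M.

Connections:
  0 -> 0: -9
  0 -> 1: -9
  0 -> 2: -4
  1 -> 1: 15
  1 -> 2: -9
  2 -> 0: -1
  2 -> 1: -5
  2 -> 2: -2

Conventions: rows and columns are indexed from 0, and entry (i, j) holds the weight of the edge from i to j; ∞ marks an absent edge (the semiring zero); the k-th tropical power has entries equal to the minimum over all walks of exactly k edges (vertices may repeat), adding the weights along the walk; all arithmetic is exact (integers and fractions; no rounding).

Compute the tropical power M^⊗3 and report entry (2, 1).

M^⊗2:
  [-18, -18, -18]
  [-10, -14, -11]
  [-10, -10, -14]
M^⊗3:
  [-27, -27, -27]
  [-19, -19, -23]
  [-19, -19, -19]
Key observation: the optimum is the walk 2->0->0->1, with weight (-1) + (-9) + (-9) = -19.
Optimal value attained by: walk 2->0->0->1.
Answer: (M^⊗3)[2][1] = -19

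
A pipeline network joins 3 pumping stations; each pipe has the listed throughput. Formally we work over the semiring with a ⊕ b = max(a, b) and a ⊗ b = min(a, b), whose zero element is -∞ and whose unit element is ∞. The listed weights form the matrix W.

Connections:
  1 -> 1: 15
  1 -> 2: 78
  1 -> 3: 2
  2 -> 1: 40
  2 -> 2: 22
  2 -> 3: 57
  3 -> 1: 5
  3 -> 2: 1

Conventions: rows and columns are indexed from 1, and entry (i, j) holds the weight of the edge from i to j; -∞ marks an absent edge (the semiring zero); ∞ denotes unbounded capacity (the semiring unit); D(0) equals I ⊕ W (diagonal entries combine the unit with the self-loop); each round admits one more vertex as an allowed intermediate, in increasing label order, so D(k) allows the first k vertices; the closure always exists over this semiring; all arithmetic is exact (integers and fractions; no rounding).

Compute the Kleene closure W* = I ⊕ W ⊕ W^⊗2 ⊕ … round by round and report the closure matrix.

D(0):
  [∞, 78, 2]
  [40, ∞, 57]
  [5, 1, ∞]
D(1):
  [∞, 78, 2]
  [40, ∞, 57]
  [5, 5, ∞]
D(2):
  [∞, 78, 57]
  [40, ∞, 57]
  [5, 5, ∞]
D(3):
  [∞, 78, 57]
  [40, ∞, 57]
  [5, 5, ∞]
Answer: W* = [[∞, 78, 57], [40, ∞, 57], [5, 5, ∞]]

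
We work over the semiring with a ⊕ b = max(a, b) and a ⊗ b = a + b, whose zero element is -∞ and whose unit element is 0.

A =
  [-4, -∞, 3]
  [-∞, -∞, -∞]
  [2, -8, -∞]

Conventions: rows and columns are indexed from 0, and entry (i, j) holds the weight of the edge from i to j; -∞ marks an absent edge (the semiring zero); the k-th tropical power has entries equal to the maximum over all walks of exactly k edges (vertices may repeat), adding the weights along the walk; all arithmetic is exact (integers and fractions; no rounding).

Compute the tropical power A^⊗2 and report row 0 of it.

A^⊗2:
  [5, -5, -1]
  [-∞, -∞, -∞]
  [-2, -∞, 5]
Answer: row 0 of A^⊗2 = [5, -5, -1]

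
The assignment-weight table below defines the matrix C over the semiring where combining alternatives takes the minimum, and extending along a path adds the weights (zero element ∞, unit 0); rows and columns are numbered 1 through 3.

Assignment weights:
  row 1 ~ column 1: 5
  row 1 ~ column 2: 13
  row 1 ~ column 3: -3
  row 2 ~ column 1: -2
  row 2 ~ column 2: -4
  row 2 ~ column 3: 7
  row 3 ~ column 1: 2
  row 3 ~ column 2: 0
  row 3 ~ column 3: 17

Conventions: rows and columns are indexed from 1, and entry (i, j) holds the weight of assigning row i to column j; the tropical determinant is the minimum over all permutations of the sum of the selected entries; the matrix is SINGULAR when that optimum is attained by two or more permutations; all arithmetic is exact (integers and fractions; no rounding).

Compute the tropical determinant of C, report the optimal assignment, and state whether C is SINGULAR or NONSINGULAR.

σ = (1, 2, 3): 5 + (-4) + 17 = 18
σ = (1, 3, 2): 5 + 7 + 0 = 12
σ = (2, 1, 3): 13 + (-2) + 17 = 28
σ = (2, 3, 1): 13 + 7 + 2 = 22
σ = (3, 1, 2): (-3) + (-2) + 0 = -5
σ = (3, 2, 1): (-3) + (-4) + 2 = -5
Optimal value attained by: σ = (3, 1, 2).
Answer: det⊕(C) = -5; verdict: SINGULAR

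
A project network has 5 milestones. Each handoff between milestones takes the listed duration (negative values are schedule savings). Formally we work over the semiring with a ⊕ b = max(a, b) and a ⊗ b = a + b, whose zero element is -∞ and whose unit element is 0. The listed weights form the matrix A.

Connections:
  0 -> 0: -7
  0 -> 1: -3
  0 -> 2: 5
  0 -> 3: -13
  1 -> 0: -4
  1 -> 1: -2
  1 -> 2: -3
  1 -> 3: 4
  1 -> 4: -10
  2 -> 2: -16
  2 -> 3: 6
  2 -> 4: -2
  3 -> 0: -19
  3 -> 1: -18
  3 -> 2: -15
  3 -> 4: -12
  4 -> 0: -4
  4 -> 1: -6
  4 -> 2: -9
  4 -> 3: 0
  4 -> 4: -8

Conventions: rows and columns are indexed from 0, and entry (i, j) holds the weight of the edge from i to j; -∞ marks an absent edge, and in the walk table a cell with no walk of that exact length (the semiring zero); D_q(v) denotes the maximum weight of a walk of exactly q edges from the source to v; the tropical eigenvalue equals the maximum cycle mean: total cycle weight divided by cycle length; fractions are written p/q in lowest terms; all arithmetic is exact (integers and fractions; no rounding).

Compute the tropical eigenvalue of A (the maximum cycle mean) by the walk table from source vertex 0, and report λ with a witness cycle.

q=0: [0, -∞, -∞, -∞, -∞]
q=1: [-7, -3, 5, -13, -∞]
q=2: [-7, -5, -2, 11, 3]
q=3: [-1, -3, -2, 4, -1]
q=4: [-5, -4, 4, 4, -4]
q=5: [-8, -6, 0, 10, 2]
Optimal cycle mean attained by: cycle 0->2->4->0, total 5 + (-2) + (-4), length 3.
Answer: λ = -1/3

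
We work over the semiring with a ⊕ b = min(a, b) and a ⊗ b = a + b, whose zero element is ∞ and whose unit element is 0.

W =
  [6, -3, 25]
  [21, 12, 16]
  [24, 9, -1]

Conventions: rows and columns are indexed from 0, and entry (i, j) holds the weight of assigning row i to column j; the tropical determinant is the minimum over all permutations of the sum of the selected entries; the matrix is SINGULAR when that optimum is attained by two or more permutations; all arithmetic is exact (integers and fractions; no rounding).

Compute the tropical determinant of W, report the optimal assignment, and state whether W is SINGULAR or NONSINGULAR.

σ = (0, 1, 2): 6 + 12 + (-1) = 17
σ = (0, 2, 1): 6 + 16 + 9 = 31
σ = (1, 0, 2): (-3) + 21 + (-1) = 17
σ = (1, 2, 0): (-3) + 16 + 24 = 37
σ = (2, 0, 1): 25 + 21 + 9 = 55
σ = (2, 1, 0): 25 + 12 + 24 = 61
Optimal value attained by: σ = (0, 1, 2).
Answer: det⊕(W) = 17; verdict: SINGULAR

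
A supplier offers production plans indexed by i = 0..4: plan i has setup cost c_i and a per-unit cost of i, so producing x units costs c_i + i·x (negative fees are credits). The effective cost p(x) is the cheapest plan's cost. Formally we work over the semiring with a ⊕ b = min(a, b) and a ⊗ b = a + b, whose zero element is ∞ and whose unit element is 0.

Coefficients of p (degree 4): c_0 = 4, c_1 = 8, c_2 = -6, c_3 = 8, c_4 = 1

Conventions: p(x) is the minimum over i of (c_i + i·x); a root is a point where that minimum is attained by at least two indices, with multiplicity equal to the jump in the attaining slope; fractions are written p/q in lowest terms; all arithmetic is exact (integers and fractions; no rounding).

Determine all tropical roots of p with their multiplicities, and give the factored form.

hull edge (i=0, c=4) to (i=2, c=-6): slope -5, span 2
hull edge (i=2, c=-6) to (i=4, c=1): slope 7/2, span 2
Factored form: p(x) = 1 ⊗ (x ⊕ (-7/2)) ⊗ (x ⊕ (-7/2)) ⊗ (x ⊕ 5) ⊗ (x ⊕ 5)
Answer: roots = -7/2 (mult 2), 5 (mult 2)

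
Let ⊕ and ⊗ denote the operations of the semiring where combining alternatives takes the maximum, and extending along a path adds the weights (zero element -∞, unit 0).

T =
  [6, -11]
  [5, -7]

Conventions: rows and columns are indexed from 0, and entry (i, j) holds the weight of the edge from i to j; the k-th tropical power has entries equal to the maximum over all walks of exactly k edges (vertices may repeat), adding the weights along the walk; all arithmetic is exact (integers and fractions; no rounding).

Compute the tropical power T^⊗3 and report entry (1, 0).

T^⊗2:
  [12, -5]
  [11, -6]
T^⊗3:
  [18, 1]
  [17, 0]
Key observation: the optimum is the walk 1->0->0->0, with weight 5 + 6 + 6 = 17.
Optimal value attained by: walk 1->0->0->0.
Answer: (T^⊗3)[1][0] = 17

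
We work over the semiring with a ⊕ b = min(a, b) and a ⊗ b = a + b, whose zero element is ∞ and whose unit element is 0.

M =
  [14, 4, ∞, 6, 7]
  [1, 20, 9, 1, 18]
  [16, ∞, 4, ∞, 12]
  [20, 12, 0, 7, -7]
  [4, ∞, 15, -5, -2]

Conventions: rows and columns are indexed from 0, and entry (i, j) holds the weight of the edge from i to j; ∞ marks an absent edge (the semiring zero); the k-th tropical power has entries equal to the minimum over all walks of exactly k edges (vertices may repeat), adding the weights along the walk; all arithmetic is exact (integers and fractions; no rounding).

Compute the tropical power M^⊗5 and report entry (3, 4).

M^⊗2:
  [5, 18, 6, 2, -1]
  [15, 5, 1, 7, -6]
  [16, 20, 8, 7, 10]
  [-3, 19, 4, -12, -9]
  [2, 7, -5, -7, -12]
M^⊗3:
  [3, 9, 2, -6, -5]
  [-2, 19, 5, -11, -8]
  [14, 19, 7, 5, 0]
  [-5, 0, -12, -14, -19]
  [-8, 5, -7, -17, -14]
M^⊗4:
  [-1, 6, -6, -10, -13]
  [-4, 1, -11, -13, -18]
  [4, 17, 5, -5, -2]
  [-15, -2, -14, -24, -21]
  [-10, -5, -17, -19, -24]
M^⊗5:
  [-9, 2, -10, -18, -17]
  [-14, -1, -13, -23, -20]
  [2, 7, -5, -7, -12]
  [-17, -12, -24, -26, -31]
  [-20, -7, -19, -29, -26]
Key observation: the optimum is the walk 3->4->3->4->3->4, with weight (-7) + (-5) + (-7) + (-5) + (-7) = -31.
Optimal value attained by: walk 3->4->3->4->3->4.
Answer: (M^⊗5)[3][4] = -31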